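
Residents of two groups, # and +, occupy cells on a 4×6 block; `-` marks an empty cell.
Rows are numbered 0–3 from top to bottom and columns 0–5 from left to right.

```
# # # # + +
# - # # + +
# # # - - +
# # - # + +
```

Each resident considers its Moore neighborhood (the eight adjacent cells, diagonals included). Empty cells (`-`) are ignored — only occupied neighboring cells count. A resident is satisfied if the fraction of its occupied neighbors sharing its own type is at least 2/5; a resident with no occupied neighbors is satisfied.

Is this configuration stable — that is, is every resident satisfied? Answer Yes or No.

(0,0)# 2/2 ok
(0,1)# 4/4 ok
(0,2)# 4/4 ok
(0,3)# 3/5 ok
(0,4)+ 3/5 ok
(0,5)+ 3/3 ok
(1,0)# 4/4 ok
(1,2)# 6/6 ok
(1,3)# 4/6 ok
(1,4)+ 4/6 ok
(1,5)+ 4/4 ok
(2,0)# 4/4 ok
(2,1)# 6/6 ok
(2,2)# 5/5 ok
(2,5)+ 4/4 ok
(3,0)# 3/3 ok
(3,1)# 4/4 ok
(3,3)# 1/2 ok
(3,4)+ 2/3 ok
(3,5)+ 2/2 ok
All meet the threshold, so the configuration is stable.

Yes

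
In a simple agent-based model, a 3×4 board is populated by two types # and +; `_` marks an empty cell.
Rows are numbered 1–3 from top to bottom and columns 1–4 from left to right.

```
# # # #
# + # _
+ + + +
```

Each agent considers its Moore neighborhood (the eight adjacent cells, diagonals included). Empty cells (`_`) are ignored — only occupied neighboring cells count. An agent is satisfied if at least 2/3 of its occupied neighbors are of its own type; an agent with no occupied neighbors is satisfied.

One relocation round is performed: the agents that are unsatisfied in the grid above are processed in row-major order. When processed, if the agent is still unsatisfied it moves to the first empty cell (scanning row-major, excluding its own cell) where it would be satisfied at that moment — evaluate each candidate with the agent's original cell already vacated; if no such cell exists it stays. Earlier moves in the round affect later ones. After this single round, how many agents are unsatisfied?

5

Initially unsatisfied (in order): (2,1), (2,2), (2,3), (3,2), (3,4).
  (2,1): no empty cell satisfies it; stays.
  (2,2): no empty cell satisfies it; stays.
  (2,3): no empty cell satisfies it; stays.
  (3,2): no empty cell satisfies it; stays.
  (3,4): no empty cell satisfies it; stays.
Resulting grid:
# # # #
# + # _
+ + + +
Unsatisfied now: (2,1), (2,2), (2,3), (3,2), (3,4).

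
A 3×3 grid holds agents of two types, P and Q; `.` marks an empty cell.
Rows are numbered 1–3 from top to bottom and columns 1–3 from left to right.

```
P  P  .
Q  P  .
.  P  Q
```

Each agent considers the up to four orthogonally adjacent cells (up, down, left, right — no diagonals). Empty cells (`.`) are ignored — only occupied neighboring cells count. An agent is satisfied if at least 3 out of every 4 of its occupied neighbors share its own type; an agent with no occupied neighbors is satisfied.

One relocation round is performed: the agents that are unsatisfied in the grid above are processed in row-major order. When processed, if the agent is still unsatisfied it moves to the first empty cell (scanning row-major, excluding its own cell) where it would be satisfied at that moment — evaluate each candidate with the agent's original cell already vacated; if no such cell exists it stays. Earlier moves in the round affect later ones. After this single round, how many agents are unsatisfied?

Initially unsatisfied (in order): (1,1), (2,1), (2,2), (3,2), (3,3).
  (1,1) → (1,3).
  (2,1): no empty cell satisfies it; stays.
  (2,2): no empty cell satisfies it; stays.
  (3,2): no empty cell satisfies it; stays.
  (3,3): no empty cell satisfies it; stays.
Resulting grid:
. P P
Q P .
. P Q
Unsatisfied now: (2,1), (2,2), (3,2), (3,3).

4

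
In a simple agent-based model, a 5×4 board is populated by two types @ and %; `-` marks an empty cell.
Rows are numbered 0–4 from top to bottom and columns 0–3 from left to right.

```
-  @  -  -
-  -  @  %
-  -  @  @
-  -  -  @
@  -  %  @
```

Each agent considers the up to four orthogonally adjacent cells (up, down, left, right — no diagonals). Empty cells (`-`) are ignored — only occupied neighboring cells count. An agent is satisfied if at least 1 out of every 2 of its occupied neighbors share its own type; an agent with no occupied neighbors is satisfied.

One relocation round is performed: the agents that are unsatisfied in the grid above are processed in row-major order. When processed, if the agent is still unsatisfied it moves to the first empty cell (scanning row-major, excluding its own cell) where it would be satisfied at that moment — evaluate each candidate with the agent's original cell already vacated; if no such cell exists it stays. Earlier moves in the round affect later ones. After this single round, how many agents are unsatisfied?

Initially unsatisfied (in order): (1,3), (4,2).
  (1,3) → (0,3).
  (4,2) → (1,0).
Resulting grid:
- @ - %
% - @ -
- - @ @
- - - @
@ - - @
All satisfied now.

0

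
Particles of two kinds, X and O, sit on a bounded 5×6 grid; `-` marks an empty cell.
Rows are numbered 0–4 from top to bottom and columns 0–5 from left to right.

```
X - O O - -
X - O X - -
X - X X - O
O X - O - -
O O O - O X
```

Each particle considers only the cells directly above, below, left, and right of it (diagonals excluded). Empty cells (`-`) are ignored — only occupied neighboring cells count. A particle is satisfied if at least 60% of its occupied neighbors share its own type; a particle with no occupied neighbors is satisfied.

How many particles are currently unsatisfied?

10

Row 0: (0,0)X 1/1 ok · (0,2)O 2/2 ok · (0,3)O 1/2 unhappy
Row 1: (1,0)X 2/2 ok · (1,2)O 1/3 unhappy · (1,3)X 1/3 unhappy
Row 2: (2,0)X 1/2 unhappy · (2,2)X 1/2 unhappy · (2,3)X 2/3 ok · (2,5)O 0/0 ok
Row 3: (3,0)O 1/3 unhappy · (3,1)X 0/2 unhappy · (3,3)O 0/1 unhappy
Row 4: (4,0)O 2/2 ok · (4,1)O 2/3 ok · (4,2)O 1/1 ok · (4,4)O 0/1 unhappy · (4,5)X 0/1 unhappy
Unsatisfied: (0,3), (1,2), (1,3), (2,0), (2,2), (3,0), (3,1), (3,3), (4,4), (4,5) — 10 in total.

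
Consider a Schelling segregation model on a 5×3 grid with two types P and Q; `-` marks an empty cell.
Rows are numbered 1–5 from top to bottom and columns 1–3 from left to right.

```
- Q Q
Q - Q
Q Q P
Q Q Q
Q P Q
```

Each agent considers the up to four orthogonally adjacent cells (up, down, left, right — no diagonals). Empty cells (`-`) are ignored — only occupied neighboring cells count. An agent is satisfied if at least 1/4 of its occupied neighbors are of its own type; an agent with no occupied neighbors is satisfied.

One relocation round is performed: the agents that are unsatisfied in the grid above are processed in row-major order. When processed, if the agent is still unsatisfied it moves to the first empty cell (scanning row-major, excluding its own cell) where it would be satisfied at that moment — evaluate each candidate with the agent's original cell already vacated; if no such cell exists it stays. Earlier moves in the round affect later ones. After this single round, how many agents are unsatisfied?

Initially unsatisfied (in order): (3,3), (5,2).
  (3,3): no empty cell satisfies it; stays.
  (5,2): no empty cell satisfies it; stays.
Resulting grid:
- Q Q
Q - Q
Q Q P
Q Q Q
Q P Q
Unsatisfied now: (3,3), (5,2).

2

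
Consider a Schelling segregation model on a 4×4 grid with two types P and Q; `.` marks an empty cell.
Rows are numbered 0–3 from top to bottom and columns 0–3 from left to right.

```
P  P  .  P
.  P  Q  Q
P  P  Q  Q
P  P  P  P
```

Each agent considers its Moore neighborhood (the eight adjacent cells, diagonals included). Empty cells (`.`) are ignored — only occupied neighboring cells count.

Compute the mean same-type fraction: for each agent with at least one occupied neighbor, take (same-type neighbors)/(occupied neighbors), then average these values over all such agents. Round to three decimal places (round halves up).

0.638

Row 0: (0,0)P 2/2 · (0,1)P 2/3 · (0,3)P 0/2
Row 1: (1,1)P 4/6 · (1,2)Q 3/7 · (1,3)Q 3/4
Row 2: (2,0)P 4/4 · (2,1)P 5/7 · (2,2)Q 3/8 · (2,3)Q 3/5
Row 3: (3,0)P 3/3 · (3,1)P 4/5 · (3,2)P 3/5 · (3,3)P 1/3
Sum over 14 agents: 2/2 + 2/3 + 0/2 + 4/6 + 3/7 + 3/4 + 4/4 + 5/7 + 3/8 + 3/5 + 3/3 + 4/5 + 3/5 + 1/3 = 1501/168; mean = 1501/168 ÷ 14 = 1501/2352 = 0.638180… → 0.638.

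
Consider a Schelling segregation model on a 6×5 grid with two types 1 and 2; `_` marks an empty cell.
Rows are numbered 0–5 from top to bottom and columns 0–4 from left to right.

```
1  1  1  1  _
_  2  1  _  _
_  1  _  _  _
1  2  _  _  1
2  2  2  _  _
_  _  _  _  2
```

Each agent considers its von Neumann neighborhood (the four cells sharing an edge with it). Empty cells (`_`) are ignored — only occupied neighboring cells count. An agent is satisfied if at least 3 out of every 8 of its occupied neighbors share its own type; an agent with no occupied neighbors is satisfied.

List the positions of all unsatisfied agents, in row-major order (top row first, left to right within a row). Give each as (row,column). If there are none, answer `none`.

(1,1), (2,1), (3,0), (3,1)

Row 0: (0,0)1 1/1 ✓ · (0,1)1 2/3 ✓ · (0,2)1 3/3 ✓ · (0,3)1 1/1 ✓
Row 1: (1,1)2 0/3 ✗ · (1,2)1 1/2 ✓
Row 2: (2,1)1 0/2 ✗
Row 3: (3,0)1 0/2 ✗ · (3,1)2 1/3 ✗ · (3,4)1 0/0 ✓
Row 4: (4,0)2 1/2 ✓ · (4,1)2 3/3 ✓ · (4,2)2 1/1 ✓
Row 5: (5,4)2 0/0 ✓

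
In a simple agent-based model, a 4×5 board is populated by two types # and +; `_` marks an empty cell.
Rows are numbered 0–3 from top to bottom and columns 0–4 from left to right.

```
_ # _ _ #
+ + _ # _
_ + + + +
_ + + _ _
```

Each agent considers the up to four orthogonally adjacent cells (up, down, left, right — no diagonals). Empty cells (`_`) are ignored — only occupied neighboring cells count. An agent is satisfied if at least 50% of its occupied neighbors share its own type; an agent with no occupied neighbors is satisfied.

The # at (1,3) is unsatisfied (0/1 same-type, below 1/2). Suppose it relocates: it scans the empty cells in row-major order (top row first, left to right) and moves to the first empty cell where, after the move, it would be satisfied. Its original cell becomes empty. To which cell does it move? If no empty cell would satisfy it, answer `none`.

Vacating (1,3). Empty cells in order:
  (0,0): 1/2 same-type → satisfied — stop here.

(0,0)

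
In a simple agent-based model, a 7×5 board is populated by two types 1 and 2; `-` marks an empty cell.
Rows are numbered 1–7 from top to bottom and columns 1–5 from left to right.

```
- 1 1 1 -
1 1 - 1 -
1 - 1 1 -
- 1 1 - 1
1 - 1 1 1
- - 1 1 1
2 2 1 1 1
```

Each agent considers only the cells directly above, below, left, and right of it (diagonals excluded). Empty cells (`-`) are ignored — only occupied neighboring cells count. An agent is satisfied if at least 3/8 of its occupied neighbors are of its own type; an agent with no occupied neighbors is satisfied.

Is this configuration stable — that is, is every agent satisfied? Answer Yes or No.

Yes

(1,2)1 2/2 satisfied
(1,3)1 2/2 satisfied
(1,4)1 2/2 satisfied
(2,1)1 2/2 satisfied
(2,2)1 2/2 satisfied
(2,4)1 2/2 satisfied
(3,1)1 1/1 satisfied
(3,3)1 2/2 satisfied
(3,4)1 2/2 satisfied
(4,2)1 1/1 satisfied
(4,3)1 3/3 satisfied
(4,5)1 1/1 satisfied
(5,1)1 0/0 satisfied
(5,3)1 3/3 satisfied
(5,4)1 3/3 satisfied
(5,5)1 3/3 satisfied
(6,3)1 3/3 satisfied
(6,4)1 4/4 satisfied
(6,5)1 3/3 satisfied
(7,1)2 1/1 satisfied
(7,2)2 1/2 satisfied
(7,3)1 2/3 satisfied
(7,4)1 3/3 satisfied
(7,5)1 2/2 satisfied
All meet the threshold, so the configuration is stable.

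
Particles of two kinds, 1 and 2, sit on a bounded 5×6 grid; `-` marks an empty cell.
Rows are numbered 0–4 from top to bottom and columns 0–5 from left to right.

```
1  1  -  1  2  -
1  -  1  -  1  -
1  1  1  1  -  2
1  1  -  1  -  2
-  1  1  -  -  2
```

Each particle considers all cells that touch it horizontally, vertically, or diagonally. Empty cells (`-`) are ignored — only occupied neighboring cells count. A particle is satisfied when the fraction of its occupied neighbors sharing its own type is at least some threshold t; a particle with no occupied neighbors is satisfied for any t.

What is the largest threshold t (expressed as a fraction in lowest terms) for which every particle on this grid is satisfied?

(0,0)1 2/2
(0,1)1 3/3
(0,3)1 2/3
(0,4)2 0/2
(1,0)1 4/4
(1,2)1 5/5
(1,4)1 2/4
(2,0)1 4/4
(2,1)1 6/6
(2,2)1 5/5
(2,3)1 4/4
(2,5)2 1/2
(3,0)1 4/4
(3,1)1 6/6
(3,3)1 3/3
(3,5)2 2/2
(4,1)1 3/3
(4,2)1 3/3
(4,5)2 1/1
The smallest same-type fraction is 0/2 at (0,4), which reduces to 0/1. Any threshold above that leaves this particle unsatisfied.

0/1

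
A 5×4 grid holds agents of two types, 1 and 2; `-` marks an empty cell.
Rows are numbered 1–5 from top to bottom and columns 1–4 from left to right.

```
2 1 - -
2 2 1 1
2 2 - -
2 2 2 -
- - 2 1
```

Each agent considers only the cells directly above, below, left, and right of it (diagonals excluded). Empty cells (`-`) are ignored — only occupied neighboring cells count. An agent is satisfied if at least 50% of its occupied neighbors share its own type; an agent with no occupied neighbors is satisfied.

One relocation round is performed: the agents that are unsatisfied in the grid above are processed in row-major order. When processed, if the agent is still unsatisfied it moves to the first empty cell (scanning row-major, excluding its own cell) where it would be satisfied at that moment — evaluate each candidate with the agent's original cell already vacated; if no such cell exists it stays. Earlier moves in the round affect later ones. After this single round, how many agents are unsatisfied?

0

Initially unsatisfied (in order): (1,2), (5,4).
  (1,2) → (1,3).
  (5,4) → (1,4).
Resulting grid:
2 - 1 1
2 2 1 1
2 2 - -
2 2 2 -
- - 2 -
All satisfied now.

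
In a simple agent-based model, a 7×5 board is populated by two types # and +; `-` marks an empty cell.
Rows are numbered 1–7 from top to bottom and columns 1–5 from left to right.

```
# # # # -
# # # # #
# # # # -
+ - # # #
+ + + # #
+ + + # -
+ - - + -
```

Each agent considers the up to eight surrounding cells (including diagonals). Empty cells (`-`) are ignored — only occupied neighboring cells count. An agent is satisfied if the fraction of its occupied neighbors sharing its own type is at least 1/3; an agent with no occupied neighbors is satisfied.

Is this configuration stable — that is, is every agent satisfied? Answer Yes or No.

Yes

Row 1: (1,1)# 3/3 ✓ · (1,2)# 5/5 ✓ · (1,3)# 5/5 ✓ · (1,4)# 4/4 ✓
Row 2: (2,1)# 5/5 ✓ · (2,2)# 8/8 ✓ · (2,3)# 8/8 ✓ · (2,4)# 6/6 ✓ · (2,5)# 3/3 ✓
Row 3: (3,1)# 3/4 ✓ · (3,2)# 6/7 ✓ · (3,3)# 7/7 ✓ · (3,4)# 7/7 ✓
Row 4: (4,1)+ 2/4 ✓ · (4,3)# 5/7 ✓ · (4,4)# 6/7 ✓ · (4,5)# 4/4 ✓
Row 5: (5,1)+ 4/4 ✓ · (5,2)+ 6/7 ✓ · (5,3)+ 3/7 ✓ · (5,4)# 5/7 ✓ · (5,5)# 4/4 ✓
Row 6: (6,1)+ 4/4 ✓ · (6,2)+ 6/6 ✓ · (6,3)+ 4/6 ✓ · (6,4)# 2/5 ✓
Row 7: (7,1)+ 2/2 ✓ · (7,4)+ 1/2 ✓
All meet the threshold, so the configuration is stable.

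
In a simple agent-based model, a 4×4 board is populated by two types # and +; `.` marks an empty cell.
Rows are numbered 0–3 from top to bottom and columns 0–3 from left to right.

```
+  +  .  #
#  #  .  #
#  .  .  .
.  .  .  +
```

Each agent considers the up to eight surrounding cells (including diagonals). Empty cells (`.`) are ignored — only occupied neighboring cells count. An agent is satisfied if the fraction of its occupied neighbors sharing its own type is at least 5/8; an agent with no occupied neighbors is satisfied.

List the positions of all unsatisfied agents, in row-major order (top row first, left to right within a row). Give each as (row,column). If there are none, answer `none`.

(0,0)+ 1/3 ✗
(0,1)+ 1/3 ✗
(0,3)# 1/1 ✓
(1,0)# 2/4 ✗
(1,1)# 2/4 ✗
(1,3)# 1/1 ✓
(2,0)# 2/2 ✓
(3,3)+ 0/0 ✓

(0,0), (0,1), (1,0), (1,1)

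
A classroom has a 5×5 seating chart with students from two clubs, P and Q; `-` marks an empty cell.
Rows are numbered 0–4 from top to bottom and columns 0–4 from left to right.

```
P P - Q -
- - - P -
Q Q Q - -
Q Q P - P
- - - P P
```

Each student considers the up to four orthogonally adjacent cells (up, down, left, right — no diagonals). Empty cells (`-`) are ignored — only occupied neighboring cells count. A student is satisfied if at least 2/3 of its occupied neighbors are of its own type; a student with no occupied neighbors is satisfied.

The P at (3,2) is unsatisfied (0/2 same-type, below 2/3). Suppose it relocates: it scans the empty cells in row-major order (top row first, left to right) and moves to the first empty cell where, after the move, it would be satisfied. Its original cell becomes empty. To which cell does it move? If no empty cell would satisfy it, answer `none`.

(1,4)

Vacating (3,2). Empty cells in order:
  (0,2): 1/2 same-type → still unsatisfied.
  (0,4): 0/1 same-type → still unsatisfied.
  (1,0): 1/2 same-type → still unsatisfied.
  (1,1): 1/2 same-type → still unsatisfied.
  (1,2): 1/2 same-type → still unsatisfied.
  (1,4): 1/1 same-type → satisfied — stop here.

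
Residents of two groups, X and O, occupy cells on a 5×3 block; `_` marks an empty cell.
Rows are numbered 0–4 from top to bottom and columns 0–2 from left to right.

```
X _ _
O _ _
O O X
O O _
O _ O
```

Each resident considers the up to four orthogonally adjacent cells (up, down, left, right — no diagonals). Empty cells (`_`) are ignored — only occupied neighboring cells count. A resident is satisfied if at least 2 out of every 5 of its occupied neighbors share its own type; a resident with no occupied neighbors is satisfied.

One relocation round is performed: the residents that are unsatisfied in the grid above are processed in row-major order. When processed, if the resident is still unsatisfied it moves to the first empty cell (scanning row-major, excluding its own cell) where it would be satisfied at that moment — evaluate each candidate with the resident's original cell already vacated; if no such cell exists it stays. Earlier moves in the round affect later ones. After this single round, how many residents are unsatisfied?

0

Initially unsatisfied (in order): (0,0), (2,2).
  (0,0) → (0,1).
  (2,2) → (0,0).
Resulting grid:
X X _
O _ _
O O _
O O _
O _ O
All satisfied now.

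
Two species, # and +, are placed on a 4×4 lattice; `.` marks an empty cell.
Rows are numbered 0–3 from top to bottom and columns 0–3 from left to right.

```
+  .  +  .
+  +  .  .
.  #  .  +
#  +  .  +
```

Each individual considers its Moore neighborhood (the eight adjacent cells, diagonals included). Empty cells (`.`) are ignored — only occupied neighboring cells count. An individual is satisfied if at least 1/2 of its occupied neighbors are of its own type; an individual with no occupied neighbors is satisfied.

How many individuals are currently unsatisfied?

(0,0)+ 2/2 ✓
(0,2)+ 1/1 ✓
(1,0)+ 2/3 ✓
(1,1)+ 3/4 ✓
(2,1)# 1/4 ✗
(2,3)+ 1/1 ✓
(3,0)# 1/2 ✓
(3,1)+ 0/2 ✗
(3,3)+ 1/1 ✓
Unsatisfied: (2,1), (3,1) — 2 in total.

2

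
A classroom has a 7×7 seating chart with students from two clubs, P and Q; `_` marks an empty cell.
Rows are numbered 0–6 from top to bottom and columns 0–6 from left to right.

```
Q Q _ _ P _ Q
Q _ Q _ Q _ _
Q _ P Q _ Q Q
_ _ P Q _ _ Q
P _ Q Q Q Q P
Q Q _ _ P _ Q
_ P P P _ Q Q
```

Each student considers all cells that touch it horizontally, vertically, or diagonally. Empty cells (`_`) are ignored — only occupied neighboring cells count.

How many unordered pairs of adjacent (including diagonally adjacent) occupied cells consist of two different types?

Scan each occupied cell's neighbors to the right and below (and the two forward diagonals) so each pair is counted once.
Row 0: Q(0,0)–Q(0,1)= Q(0,0)–Q(1,0)= Q(0,1)–Q(1,2)= Q(0,1)–Q(1,0)= P(0,4)–Q(1,4)≠  → 1/5 unlike.
Row 1: Q(1,0)–Q(2,0)= Q(1,2)–P(2,2)≠ Q(1,2)–Q(2,3)= Q(1,4)–Q(2,5)= Q(1,4)–Q(2,3)=  → 1/5 unlike.
Row 2: P(2,2)–Q(2,3)≠ P(2,2)–P(3,2)= P(2,2)–Q(3,3)≠ Q(2,3)–Q(3,3)= Q(2,3)–P(3,2)≠ Q(2,5)–Q(2,6)= Q(2,5)–Q(3,6)= Q(2,6)–Q(3,6)=  → 3/8 unlike.
Row 3: P(3,2)–Q(3,3)≠ P(3,2)–Q(4,2)≠ P(3,2)–Q(4,3)≠ Q(3,3)–Q(4,3)= Q(3,3)–Q(4,4)= Q(3,3)–Q(4,2)= Q(3,6)–P(4,6)≠ Q(3,6)–Q(4,5)=  → 4/8 unlike.
Row 4: P(4,0)–Q(5,0)≠ P(4,0)–Q(5,1)≠ Q(4,2)–Q(4,3)= Q(4,2)–Q(5,1)= Q(4,3)–Q(4,4)= Q(4,3)–P(5,4)≠ Q(4,4)–Q(4,5)= Q(4,4)–P(5,4)≠ Q(4,5)–P(4,6)≠ Q(4,5)–Q(5,6)= Q(4,5)–P(5,4)≠ P(4,6)–Q(5,6)≠  → 7/12 unlike.
Row 5: Q(5,0)–Q(5,1)= Q(5,0)–P(6,1)≠ Q(5,1)–P(6,1)≠ Q(5,1)–P(6,2)≠ P(5,4)–Q(6,5)≠ P(5,4)–P(6,3)= Q(5,6)–Q(6,6)= Q(5,6)–Q(6,5)=  → 4/8 unlike.
Row 6: P(6,1)–P(6,2)= P(6,2)–P(6,3)= Q(6,5)–Q(6,6)=  → 0/3 unlike.
Total adjacent occupied pairs: 49; unlike-type pairs: 20.

20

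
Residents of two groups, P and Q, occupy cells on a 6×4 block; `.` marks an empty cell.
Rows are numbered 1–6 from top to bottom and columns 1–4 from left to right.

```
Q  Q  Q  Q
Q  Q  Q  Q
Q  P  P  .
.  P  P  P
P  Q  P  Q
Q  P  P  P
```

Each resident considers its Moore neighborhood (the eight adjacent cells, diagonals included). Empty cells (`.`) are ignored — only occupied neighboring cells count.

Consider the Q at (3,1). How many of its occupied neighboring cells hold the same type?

Occupied neighbors of (3,1): (2,1)=Q, (2,2)=Q, (3,2)=P, (4,2)=P.
Same type (Q): 2 of 4.

2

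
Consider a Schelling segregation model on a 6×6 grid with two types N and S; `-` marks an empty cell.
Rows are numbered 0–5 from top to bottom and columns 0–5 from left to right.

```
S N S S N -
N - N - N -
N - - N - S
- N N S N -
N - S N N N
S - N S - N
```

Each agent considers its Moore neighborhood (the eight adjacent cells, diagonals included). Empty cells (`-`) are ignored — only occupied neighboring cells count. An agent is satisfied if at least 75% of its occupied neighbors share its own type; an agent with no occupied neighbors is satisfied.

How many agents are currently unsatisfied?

19

Row 0: (0,0)S 0/2 ✗ · (0,1)N 2/4 ✗ · (0,2)S 1/3 ✗ · (0,3)S 1/4 ✗ · (0,4)N 1/2 ✗
Row 1: (1,0)N 2/3 ✗ · (1,2)N 2/4 ✗ · (1,4)N 2/4 ✗
Row 2: (2,0)N 2/2 ✓ · (2,3)N 4/5 ✓ · (2,5)S 0/2 ✗
Row 3: (3,1)N 3/4 ✓ · (3,2)N 3/5 ✗ · (3,3)S 1/6 ✗ · (3,4)N 4/6 ✗
Row 4: (4,0)N 1/2 ✗ · (4,2)S 2/6 ✗ · (4,3)N 4/7 ✗ · (4,4)N 4/6 ✗ · (4,5)N 3/3 ✓
Row 5: (5,0)S 0/1 ✗ · (5,2)N 1/3 ✗ · (5,3)S 1/4 ✗ · (5,5)N 2/2 ✓
Unsatisfied: (0,0), (0,1), (0,2), (0,3), (0,4), (1,0), (1,2), (1,4), (2,5), (3,2), (3,3), (3,4), (4,0), (4,2), (4,3), (4,4), (5,0), (5,2), (5,3) — 19 in total.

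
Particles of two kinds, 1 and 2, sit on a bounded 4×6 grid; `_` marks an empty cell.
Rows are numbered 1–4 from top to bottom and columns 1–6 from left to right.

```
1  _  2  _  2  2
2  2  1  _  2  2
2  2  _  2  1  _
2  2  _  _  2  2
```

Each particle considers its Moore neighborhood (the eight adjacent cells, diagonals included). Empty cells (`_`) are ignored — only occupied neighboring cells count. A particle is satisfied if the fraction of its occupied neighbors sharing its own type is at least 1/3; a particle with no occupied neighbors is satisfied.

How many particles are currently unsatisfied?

3

(1,1)1 0/2 unhappy
(1,3)2 1/2 ok
(1,5)2 3/3 ok
(1,6)2 3/3 ok
(2,1)2 3/4 ok
(2,2)2 4/6 ok
(2,3)1 0/4 unhappy
(2,5)2 4/5 ok
(2,6)2 3/4 ok
(3,1)2 5/5 ok
(3,2)2 5/6 ok
(3,4)2 2/4 ok
(3,5)1 0/5 unhappy
(4,1)2 3/3 ok
(4,2)2 3/3 ok
(4,5)2 2/3 ok
(4,6)2 1/2 ok
Unsatisfied: (1,1), (2,3), (3,5) — 3 in total.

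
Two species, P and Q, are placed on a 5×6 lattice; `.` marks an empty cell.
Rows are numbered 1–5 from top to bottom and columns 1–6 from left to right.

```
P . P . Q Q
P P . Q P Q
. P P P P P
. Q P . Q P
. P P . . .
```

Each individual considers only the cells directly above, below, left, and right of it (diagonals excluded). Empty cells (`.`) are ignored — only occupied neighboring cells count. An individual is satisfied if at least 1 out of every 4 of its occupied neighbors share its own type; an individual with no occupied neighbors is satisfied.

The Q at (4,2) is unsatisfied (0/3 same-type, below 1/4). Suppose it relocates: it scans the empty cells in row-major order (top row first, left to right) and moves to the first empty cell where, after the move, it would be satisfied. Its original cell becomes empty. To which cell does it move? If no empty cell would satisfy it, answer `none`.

Vacating (4,2). Empty cells in order:
  (1,2): 0/3 same-type → still unsatisfied.
  (1,4): 2/3 same-type → satisfied — stop here.

(1,4)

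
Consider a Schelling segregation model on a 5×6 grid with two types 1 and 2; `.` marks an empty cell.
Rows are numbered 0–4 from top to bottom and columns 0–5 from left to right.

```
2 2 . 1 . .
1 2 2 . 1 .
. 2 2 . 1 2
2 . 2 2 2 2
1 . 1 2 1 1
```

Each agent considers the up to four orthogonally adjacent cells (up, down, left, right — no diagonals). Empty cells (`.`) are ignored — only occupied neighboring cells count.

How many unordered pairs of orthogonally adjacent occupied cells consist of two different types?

10

Scan each occupied cell's neighbors to the right and below so each pair is counted once.
From row 0: 1 unlike of 3 pairs (running 1/3).
From row 1: 1 unlike of 5 pairs (running 2/8).
From row 2: 2 unlike of 5 pairs (running 4/13).
From row 3: 4 unlike of 8 pairs (running 8/21).
From row 4: 2 unlike of 3 pairs (running 10/24).
Total adjacent occupied pairs: 24; unlike-type pairs: 10.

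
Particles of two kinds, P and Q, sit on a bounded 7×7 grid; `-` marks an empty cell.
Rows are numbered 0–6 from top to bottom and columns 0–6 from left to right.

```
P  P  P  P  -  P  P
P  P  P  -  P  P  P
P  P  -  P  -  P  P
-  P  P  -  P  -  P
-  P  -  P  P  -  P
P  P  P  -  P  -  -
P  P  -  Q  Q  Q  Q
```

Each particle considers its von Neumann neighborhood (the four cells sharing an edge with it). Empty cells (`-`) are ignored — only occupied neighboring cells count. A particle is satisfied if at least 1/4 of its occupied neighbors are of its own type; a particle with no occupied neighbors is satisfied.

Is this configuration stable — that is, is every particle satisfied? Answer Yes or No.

Yes

Row 0: (0,0)P 2/2 ✓ · (0,1)P 3/3 ✓ · (0,2)P 3/3 ✓ · (0,3)P 1/1 ✓ · (0,5)P 2/2 ✓ · (0,6)P 2/2 ✓
Row 1: (1,0)P 3/3 ✓ · (1,1)P 4/4 ✓ · (1,2)P 2/2 ✓ · (1,4)P 1/1 ✓ · (1,5)P 4/4 ✓ · (1,6)P 3/3 ✓
Row 2: (2,0)P 2/2 ✓ · (2,1)P 3/3 ✓ · (2,3)P 0/0 ✓ · (2,5)P 2/2 ✓ · (2,6)P 3/3 ✓
Row 3: (3,1)P 3/3 ✓ · (3,2)P 1/1 ✓ · (3,4)P 1/1 ✓ · (3,6)P 2/2 ✓
Row 4: (4,1)P 2/2 ✓ · (4,3)P 1/1 ✓ · (4,4)P 3/3 ✓ · (4,6)P 1/1 ✓
Row 5: (5,0)P 2/2 ✓ · (5,1)P 4/4 ✓ · (5,2)P 1/1 ✓ · (5,4)P 1/2 ✓
Row 6: (6,0)P 2/2 ✓ · (6,1)P 2/2 ✓ · (6,3)Q 1/1 ✓ · (6,4)Q 2/3 ✓ · (6,5)Q 2/2 ✓ · (6,6)Q 1/1 ✓
All meet the threshold, so the configuration is stable.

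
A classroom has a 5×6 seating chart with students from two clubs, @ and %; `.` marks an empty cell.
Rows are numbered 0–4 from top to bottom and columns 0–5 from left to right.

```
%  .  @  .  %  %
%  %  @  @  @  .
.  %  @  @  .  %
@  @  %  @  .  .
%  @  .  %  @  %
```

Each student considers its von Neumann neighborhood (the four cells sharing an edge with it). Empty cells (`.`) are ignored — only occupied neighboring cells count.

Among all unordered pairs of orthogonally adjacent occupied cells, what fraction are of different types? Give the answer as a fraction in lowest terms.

12/25

Scan each occupied cell's neighbors to the right and below so each pair is counted once.
From row 0: 1 unlike of 4 pairs (running 1/4).
From row 1: 1 unlike of 7 pairs (running 2/11).
From row 2: 3 unlike of 5 pairs (running 5/16).
From row 3: 4 unlike of 6 pairs (running 9/22).
From row 4: 3 unlike of 3 pairs (running 12/25).
Total adjacent occupied pairs: 25; unlike-type pairs: 12.
12/25 is already in lowest terms.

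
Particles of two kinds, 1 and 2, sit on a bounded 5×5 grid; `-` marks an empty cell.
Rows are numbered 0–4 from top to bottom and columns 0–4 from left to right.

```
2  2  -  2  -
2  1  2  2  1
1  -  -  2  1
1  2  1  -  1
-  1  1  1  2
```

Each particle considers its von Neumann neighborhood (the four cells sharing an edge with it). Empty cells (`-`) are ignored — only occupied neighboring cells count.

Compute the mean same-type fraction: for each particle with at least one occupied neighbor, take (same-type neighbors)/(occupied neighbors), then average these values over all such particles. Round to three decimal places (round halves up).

Row 0: (0,0)2 2/2 · (0,1)2 1/2 · (0,3)2 1/1
Row 1: (1,0)2 1/3 · (1,1)1 0/3 · (1,2)2 1/2 · (1,3)2 3/4 · (1,4)1 1/2
Row 2: (2,0)1 1/2 · (2,3)2 1/2 · (2,4)1 2/3
Row 3: (3,0)1 1/2 · (3,1)2 0/3 · (3,2)1 1/2 · (3,4)1 1/2
Row 4: (4,1)1 1/2 · (4,2)1 3/3 · (4,3)1 1/2 · (4,4)2 0/2
Sum over 19 particles: 2/2 + 1/2 + 1/1 + 1/3 + 0/3 + 1/2 + 3/4 + 1/2 + 1/2 + 1/2 + 2/3 + 1/2 + 0/3 + 1/2 + 1/2 + 1/2 + 3/3 + 1/2 + 0/2 = 39/4; mean = 39/4 ÷ 19 = 39/76 = 0.513157… → 0.513.

0.513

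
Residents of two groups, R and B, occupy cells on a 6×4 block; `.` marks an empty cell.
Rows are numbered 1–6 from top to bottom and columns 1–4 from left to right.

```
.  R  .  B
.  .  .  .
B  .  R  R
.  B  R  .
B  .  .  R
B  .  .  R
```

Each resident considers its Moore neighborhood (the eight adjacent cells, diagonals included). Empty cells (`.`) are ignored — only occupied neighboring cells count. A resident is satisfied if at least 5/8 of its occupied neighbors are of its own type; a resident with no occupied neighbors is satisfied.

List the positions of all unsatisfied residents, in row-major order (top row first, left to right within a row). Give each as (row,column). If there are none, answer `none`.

(1,2)R 0/0 ✓
(1,4)B 0/0 ✓
(3,1)B 1/1 ✓
(3,3)R 2/3 ✓
(3,4)R 2/2 ✓
(4,2)B 2/4 ✗
(4,3)R 3/4 ✓
(5,1)B 2/2 ✓
(5,4)R 2/2 ✓
(6,1)B 1/1 ✓
(6,4)R 1/1 ✓

(4,2)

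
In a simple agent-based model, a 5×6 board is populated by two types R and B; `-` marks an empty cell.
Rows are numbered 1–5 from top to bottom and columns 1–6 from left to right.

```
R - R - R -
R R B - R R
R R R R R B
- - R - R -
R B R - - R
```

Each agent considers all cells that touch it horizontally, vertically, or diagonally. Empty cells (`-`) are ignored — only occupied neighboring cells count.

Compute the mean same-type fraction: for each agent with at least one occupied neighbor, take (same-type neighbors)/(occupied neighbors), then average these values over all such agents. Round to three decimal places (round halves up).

0.661

(1,1)R 2/2
(1,3)R 1/2
(1,5)R 2/2
(2,1)R 4/4
(2,2)R 6/7
(2,3)B 0/5
(2,5)R 4/5
(2,6)R 3/4
(3,1)R 3/3
(3,2)R 5/6
(3,3)R 4/5
(3,4)R 5/6
(3,5)R 4/5
(3,6)B 0/4
(4,3)R 4/5
(4,5)R 3/4
(5,1)R 0/1
(5,2)B 0/3
(5,3)R 1/2
(5,6)R 1/1
Sum over 20 agents: 2/2 + 1/2 + 2/2 + 4/4 + 6/7 + 0/5 + 4/5 + 3/4 + 3/3 + 5/6 + 4/5 + 5/6 + 4/5 + 0/4 + 4/5 + 3/4 + 0/1 + 0/3 + 1/2 + 1/1 = 2777/210; mean = 2777/210 ÷ 20 = 2777/4200 = 0.661190… → 0.661.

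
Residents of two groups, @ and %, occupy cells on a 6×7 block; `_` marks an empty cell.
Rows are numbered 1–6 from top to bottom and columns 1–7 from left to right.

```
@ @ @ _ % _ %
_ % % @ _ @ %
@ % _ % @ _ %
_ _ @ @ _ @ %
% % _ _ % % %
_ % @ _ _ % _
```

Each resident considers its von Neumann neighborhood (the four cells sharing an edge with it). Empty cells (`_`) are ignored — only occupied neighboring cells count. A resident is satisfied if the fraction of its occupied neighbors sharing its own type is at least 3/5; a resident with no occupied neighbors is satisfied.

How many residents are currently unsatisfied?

Row 1: (1,1)@ 1/1 satisfied · (1,2)@ 2/3 satisfied · (1,3)@ 1/2 not · (1,5)% 0/0 satisfied · (1,7)% 1/1 satisfied
Row 2: (2,2)% 2/3 satisfied · (2,3)% 1/3 not · (2,4)@ 0/2 not · (2,6)@ 0/1 not · (2,7)% 2/3 satisfied
Row 3: (3,1)@ 0/1 not · (3,2)% 1/2 not · (3,4)% 0/3 not · (3,5)@ 0/1 not · (3,7)% 2/2 satisfied
Row 4: (4,3)@ 1/1 satisfied · (4,4)@ 1/2 not · (4,6)@ 0/2 not · (4,7)% 2/3 satisfied
Row 5: (5,1)% 1/1 satisfied · (5,2)% 2/2 satisfied · (5,5)% 1/1 satisfied · (5,6)% 3/4 satisfied · (5,7)% 2/2 satisfied
Row 6: (6,2)% 1/2 not · (6,3)@ 0/1 not · (6,6)% 1/1 satisfied
Unsatisfied: (1,3), (2,3), (2,4), (2,6), (3,1), (3,2), (3,4), (3,5), (4,4), (4,6), (6,2), (6,3) — 12 in total.

12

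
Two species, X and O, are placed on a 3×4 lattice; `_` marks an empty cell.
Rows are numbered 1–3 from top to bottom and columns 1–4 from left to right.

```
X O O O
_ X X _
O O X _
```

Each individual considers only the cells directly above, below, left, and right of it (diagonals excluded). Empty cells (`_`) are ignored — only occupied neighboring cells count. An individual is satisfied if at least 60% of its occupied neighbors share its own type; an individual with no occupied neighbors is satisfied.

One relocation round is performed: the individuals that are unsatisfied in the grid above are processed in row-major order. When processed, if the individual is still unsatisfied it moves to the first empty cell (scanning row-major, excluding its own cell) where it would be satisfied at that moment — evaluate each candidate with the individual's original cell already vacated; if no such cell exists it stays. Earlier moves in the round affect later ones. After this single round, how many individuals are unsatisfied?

1

Initially unsatisfied (in order): (1,1), (1,2), (2,2), (3,2), (3,3).
  (1,1) → (3,4).
  (1,2) → (1,1).
  (2,2) → (2,4).
  (3,2) → (1,2).
  (3,3): now satisfied by earlier moves; stays.
Resulting grid:
O O O O
_ _ X X
O _ X X
Unsatisfied now: (1,4).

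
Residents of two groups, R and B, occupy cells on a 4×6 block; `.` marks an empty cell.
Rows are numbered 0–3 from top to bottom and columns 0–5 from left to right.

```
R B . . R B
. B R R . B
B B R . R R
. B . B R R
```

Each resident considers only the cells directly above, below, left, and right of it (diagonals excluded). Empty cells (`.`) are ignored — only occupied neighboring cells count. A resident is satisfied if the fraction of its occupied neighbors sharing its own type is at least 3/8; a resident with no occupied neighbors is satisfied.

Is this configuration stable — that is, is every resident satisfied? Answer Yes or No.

No

(0,0)R 0/1 unhappy
(0,1)B 1/2 ok
(0,4)R 0/1 unhappy
(0,5)B 1/2 ok
(1,1)B 2/3 ok
(1,2)R 2/3 ok
(1,3)R 1/1 ok
(1,5)B 1/2 ok
(2,0)B 1/1 ok
(2,1)B 3/4 ok
(2,2)R 1/2 ok
(2,4)R 2/2 ok
(2,5)R 2/3 ok
(3,1)B 1/1 ok
(3,3)B 0/1 unhappy
(3,4)R 2/3 ok
(3,5)R 2/2 ok
For instance (0,0) has only 0/1 same-type neighbors, below 3/8.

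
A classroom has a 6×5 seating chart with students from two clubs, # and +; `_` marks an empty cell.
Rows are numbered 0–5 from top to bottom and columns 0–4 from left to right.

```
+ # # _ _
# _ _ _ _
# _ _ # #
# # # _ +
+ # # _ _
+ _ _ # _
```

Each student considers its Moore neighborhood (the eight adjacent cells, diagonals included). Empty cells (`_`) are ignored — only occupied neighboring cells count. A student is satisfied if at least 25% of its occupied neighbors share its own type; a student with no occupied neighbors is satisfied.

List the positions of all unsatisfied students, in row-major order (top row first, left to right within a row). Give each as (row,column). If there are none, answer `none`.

(0,0)+ 0/2 not
(0,1)# 2/3 satisfied
(0,2)# 1/1 satisfied
(1,0)# 2/3 satisfied
(2,0)# 3/3 satisfied
(2,3)# 2/3 satisfied
(2,4)# 1/2 satisfied
(3,0)# 3/4 satisfied
(3,1)# 5/6 satisfied
(3,2)# 4/4 satisfied
(3,4)+ 0/2 not
(4,0)+ 1/4 satisfied
(4,1)# 4/6 satisfied
(4,2)# 4/4 satisfied
(5,0)+ 1/2 satisfied
(5,3)# 1/1 satisfied

(0,0), (3,4)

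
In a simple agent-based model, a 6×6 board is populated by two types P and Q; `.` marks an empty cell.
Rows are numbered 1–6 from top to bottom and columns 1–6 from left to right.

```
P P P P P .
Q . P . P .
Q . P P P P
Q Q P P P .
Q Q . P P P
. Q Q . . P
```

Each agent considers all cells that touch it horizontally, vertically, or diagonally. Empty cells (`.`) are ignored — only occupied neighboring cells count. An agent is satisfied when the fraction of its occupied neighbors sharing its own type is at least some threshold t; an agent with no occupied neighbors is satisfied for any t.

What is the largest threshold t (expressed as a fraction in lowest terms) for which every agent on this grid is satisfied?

1/3

(1,1)P 1/2
(1,2)P 3/4
(1,3)P 3/3
(1,4)P 4/4
(1,5)P 2/2
(2,1)Q 1/3
(2,3)P 5/5
(2,5)P 5/5
(3,1)Q 3/3
(3,3)P 4/5
(3,4)P 7/7
(3,5)P 5/5
(3,6)P 3/3
(4,1)Q 4/4
(4,2)Q 4/6
(4,3)P 4/6
(4,4)P 7/7
(4,5)P 7/7
(5,1)Q 4/4
(5,2)Q 5/6
(5,4)P 4/5
(5,5)P 5/5
(5,6)P 3/3
(6,2)Q 3/3
(6,3)Q 2/3
(6,6)P 2/2
The smallest same-type fraction is 1/3 at (2,1), which reduces to 1/3. Any threshold above that leaves this agent unsatisfied.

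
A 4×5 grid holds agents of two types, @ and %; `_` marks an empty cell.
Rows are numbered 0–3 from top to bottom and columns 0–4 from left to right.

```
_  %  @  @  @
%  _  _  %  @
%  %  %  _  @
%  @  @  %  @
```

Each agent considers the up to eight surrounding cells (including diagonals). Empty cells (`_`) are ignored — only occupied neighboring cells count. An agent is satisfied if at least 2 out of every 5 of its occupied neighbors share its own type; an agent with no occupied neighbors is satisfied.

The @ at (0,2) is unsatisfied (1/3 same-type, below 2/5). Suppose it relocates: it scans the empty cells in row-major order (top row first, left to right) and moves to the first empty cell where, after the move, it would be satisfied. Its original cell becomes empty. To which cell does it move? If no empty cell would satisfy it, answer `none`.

Vacating (0,2). Empty cells in order:
  (0,0): 0/2 same-type → still unsatisfied.
  (1,1): 0/5 same-type → still unsatisfied.
  (1,2): 1/5 same-type → still unsatisfied.
  (2,3): 4/7 same-type → satisfied — stop here.

(2,3)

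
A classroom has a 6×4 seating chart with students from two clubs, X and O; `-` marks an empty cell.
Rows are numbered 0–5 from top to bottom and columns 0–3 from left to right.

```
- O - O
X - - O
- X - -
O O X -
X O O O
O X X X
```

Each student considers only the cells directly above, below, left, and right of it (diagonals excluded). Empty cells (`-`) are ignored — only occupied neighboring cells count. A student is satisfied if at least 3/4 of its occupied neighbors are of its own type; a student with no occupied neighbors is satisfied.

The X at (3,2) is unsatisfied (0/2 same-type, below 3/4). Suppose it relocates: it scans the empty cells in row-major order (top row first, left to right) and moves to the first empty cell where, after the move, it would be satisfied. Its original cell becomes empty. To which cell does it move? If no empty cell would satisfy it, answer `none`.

(2,2)

Vacating (3,2). Empty cells in order:
  (0,0): 1/2 same-type → still unsatisfied.
  (0,2): 0/2 same-type → still unsatisfied.
  (1,1): 2/3 same-type → still unsatisfied.
  (1,2): 0/1 same-type → still unsatisfied.
  (2,0): 2/3 same-type → still unsatisfied.
  (2,2): 1/1 same-type → satisfied — stop here.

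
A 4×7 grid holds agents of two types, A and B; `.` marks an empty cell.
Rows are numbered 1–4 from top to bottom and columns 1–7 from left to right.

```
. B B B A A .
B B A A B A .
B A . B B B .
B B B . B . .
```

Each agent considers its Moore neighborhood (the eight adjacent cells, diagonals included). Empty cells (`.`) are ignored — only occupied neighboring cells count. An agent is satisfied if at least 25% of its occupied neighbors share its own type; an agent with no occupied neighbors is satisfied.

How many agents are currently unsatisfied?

1

(1,2)B 3/4 ✓
(1,3)B 3/5 ✓
(1,4)B 2/5 ✓
(1,5)A 3/5 ✓
(1,6)A 2/3 ✓
(2,1)B 3/4 ✓
(2,2)B 4/6 ✓
(2,3)A 2/7 ✓
(2,4)A 2/7 ✓
(2,5)B 4/8 ✓
(2,6)A 2/5 ✓
(3,1)B 4/5 ✓
(3,2)A 1/7 ✗
(3,4)B 4/6 ✓
(3,5)B 4/6 ✓
(3,6)B 3/4 ✓
(4,1)B 2/3 ✓
(4,2)B 3/4 ✓
(4,3)B 2/3 ✓
(4,5)B 3/3 ✓
Unsatisfied: (3,2) — 1 in total.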